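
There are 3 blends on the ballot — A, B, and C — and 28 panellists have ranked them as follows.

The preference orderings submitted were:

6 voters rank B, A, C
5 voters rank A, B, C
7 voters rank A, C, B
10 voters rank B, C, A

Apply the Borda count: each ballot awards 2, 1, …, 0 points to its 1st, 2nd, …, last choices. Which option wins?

Borda scores:
  A: 6·1 + 5·2 + 7·2 + 10·0 = 30
  B: 6·2 + 5·1 + 7·0 + 10·2 = 37
  C: 6·0 + 5·0 + 7·1 + 10·1 = 17
B has the highest total.

B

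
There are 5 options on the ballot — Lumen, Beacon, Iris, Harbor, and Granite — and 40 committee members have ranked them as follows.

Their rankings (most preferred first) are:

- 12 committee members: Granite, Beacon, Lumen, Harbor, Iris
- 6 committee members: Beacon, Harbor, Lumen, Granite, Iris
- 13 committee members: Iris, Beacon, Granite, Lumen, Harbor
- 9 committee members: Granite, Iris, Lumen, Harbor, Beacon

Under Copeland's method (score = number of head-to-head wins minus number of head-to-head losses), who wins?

Granite

Pairwise results:
  Lumen vs Beacon: Beacon wins 31–9.
  Lumen vs Iris: Iris wins 22–18.
  Lumen vs Harbor: Lumen wins 34–6.
  Lumen vs Granite: Granite wins 34–6.
  Beacon vs Iris: Iris wins 22–18.
  Beacon vs Harbor: Beacon wins 31–9.
  Beacon vs Granite: Granite wins 21–19.
  Iris vs Harbor: Iris wins 22–18.
  Iris vs Granite: Granite wins 27–13.
  Harbor vs Granite: Granite wins 34–6.
Copeland scores (wins − losses):
  Lumen: 1 − 3 = -2
  Beacon: 2 − 2 = 0
  Iris: 3 − 1 = 2
  Harbor: 0 − 4 = -4
  Granite: 4 − 0 = 4
Granite has the best Copeland score.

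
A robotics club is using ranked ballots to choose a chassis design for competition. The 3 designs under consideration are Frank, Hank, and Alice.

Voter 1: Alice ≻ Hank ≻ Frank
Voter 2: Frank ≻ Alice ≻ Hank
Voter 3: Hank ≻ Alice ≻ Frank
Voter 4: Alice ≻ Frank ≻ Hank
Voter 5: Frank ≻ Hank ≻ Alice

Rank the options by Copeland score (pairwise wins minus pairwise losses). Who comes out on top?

Pairwise results:
  Frank vs Hank: Frank wins 3–2.
  Frank vs Alice: Alice wins 3–2.
  Hank vs Alice: Alice wins 3–2.
Copeland scores (wins − losses):
  Frank: 1 − 1 = 0
  Hank: 0 − 2 = -2
  Alice: 2 − 0 = 2
Alice has the best Copeland score.

Alice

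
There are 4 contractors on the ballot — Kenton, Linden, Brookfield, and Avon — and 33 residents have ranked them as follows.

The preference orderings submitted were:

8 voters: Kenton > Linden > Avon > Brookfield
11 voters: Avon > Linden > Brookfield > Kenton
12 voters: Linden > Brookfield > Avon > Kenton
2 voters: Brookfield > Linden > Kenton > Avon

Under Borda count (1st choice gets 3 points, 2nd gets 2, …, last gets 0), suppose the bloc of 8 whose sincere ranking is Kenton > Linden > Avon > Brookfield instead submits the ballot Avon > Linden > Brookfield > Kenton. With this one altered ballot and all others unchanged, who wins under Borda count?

Borda totals with the altered ballot: Kenton 2, Linden 78, Brookfield 49, Avon 69.
The winner is unchanged: still Linden.

Linden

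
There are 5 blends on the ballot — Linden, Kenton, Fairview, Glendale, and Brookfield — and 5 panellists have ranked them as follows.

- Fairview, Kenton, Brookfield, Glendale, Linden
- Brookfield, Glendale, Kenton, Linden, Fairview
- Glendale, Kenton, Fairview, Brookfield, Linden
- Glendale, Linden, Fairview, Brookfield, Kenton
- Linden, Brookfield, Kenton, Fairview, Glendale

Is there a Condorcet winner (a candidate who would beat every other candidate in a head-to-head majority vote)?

Head-to-head results (5 voters total):
Linden vs Kenton: Kenton wins 3–2.
Linden vs Fairview: Linden wins 3–2.
Linden vs Glendale: Glendale wins 4–1.
Linden vs Brookfield: Brookfield wins 3–2.
Kenton vs Fairview: Kenton wins 3–2.
Kenton vs Glendale: Glendale wins 3–2.
Kenton vs Brookfield: Brookfield wins 3–2.
Fairview vs Glendale: Glendale wins 3–2.
Fairview vs Brookfield: Fairview wins 3–2.
Glendale vs Brookfield: Brookfield wins 3–2.
No candidate beats all others: Linden beats Fairview beats Brookfield beats Linden, a majority cycle.

No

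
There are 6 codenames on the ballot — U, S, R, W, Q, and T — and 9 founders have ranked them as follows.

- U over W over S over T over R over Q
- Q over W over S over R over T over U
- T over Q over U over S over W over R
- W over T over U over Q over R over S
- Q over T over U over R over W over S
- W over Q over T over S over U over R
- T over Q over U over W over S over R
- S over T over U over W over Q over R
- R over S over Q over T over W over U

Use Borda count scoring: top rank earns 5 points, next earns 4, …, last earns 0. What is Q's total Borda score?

Borda scores:
  U: 5 + 0 + 3 + 3 + 3 + 1 + 3 + 3 + 0 = 21
  S: 3 + 3 + 2 + 0 + 0 + 2 + 1 + 5 + 4 = 20
  R: 1 + 2 + 0 + 1 + 2 + 0 + 0 + 0 + 5 = 11
  W: 4 + 4 + 1 + 5 + 1 + 5 + 2 + 2 + 1 = 25
  Q: 0 + 5 + 4 + 2 + 5 + 4 + 4 + 1 + 3 = 28
  T: 2 + 1 + 5 + 4 + 4 + 3 + 5 + 4 + 2 = 30

28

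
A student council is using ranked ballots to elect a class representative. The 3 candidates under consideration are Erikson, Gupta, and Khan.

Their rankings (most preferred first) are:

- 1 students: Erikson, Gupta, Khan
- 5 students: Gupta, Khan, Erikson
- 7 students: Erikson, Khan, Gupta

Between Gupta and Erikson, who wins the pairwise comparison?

Ballots ranking Gupta above Erikson: 5.
Ballots ranking Erikson above Gupta: 1+7 = 8.
Erikson wins the head-to-head, 8–5.

Erikson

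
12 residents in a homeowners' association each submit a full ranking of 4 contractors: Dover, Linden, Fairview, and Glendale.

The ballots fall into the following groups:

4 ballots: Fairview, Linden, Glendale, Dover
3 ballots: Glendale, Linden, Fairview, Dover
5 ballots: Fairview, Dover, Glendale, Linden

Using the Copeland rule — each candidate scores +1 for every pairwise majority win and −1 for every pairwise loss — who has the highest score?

Fairview

Pairwise results:
  Dover vs Linden: Linden wins 7–5.
  Dover vs Fairview: Fairview wins 12–0.
  Dover vs Glendale: Glendale wins 7–5.
  Linden vs Fairview: Fairview wins 9–3.
  Linden vs Glendale: Glendale wins 8–4.
  Fairview vs Glendale: Fairview wins 9–3.
Copeland scores (wins − losses):
  Dover: 0 − 3 = -3
  Linden: 1 − 2 = -1
  Fairview: 3 − 0 = 3
  Glendale: 2 − 1 = 1
Fairview has the best Copeland score.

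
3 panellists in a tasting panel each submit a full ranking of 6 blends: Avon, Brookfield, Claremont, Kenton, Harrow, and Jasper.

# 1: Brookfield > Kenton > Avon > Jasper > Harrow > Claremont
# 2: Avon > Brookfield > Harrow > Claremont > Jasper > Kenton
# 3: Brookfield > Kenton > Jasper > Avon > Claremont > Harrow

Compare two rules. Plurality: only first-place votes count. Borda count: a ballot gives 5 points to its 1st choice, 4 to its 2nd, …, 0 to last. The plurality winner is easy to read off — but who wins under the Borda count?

Plurality first-place counts: Avon 1, Brookfield 2, Claremont 0, Kenton 0, Harrow 0, Jasper 0 → Brookfield.
Borda totals: Avon 10, Brookfield 14, Claremont 3, Kenton 8, Harrow 4, Jasper 6 → Brookfield.

Brookfield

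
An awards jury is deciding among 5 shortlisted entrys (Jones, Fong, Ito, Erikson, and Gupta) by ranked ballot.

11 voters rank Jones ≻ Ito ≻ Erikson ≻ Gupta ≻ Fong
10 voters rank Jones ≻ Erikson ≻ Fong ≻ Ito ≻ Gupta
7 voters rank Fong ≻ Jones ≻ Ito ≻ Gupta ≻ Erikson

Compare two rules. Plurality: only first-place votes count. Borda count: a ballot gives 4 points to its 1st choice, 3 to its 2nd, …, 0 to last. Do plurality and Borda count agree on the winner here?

Yes

Plurality first-place counts: Jones 21, Fong 7, Ito 0, Erikson 0, Gupta 0 → Jones.
Borda totals: Jones 105, Fong 48, Ito 57, Erikson 52, Gupta 18 → Jones.
The two rules agree on Jones.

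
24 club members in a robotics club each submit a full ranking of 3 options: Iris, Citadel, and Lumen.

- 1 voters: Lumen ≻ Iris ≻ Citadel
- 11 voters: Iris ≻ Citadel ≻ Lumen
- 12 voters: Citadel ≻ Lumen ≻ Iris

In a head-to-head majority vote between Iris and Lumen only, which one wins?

Ballots ranking Iris above Lumen: 11.
Ballots ranking Lumen above Iris: 1+12 = 13.
Lumen wins the head-to-head, 13–11.

Lumen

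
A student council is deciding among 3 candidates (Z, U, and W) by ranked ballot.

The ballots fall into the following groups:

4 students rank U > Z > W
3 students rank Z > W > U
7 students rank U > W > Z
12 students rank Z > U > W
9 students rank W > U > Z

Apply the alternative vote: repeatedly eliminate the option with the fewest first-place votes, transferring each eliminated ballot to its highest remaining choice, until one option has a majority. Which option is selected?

Round 1: Z 15, U 11, W 9. W has the fewest and is eliminated.
Round 2: U 20, Z 15. U has a majority.

U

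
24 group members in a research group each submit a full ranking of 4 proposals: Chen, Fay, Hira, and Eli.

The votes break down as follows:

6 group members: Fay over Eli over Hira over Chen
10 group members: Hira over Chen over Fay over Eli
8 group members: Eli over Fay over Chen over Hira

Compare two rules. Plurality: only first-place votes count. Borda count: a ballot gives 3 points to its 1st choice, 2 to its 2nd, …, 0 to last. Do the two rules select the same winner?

Plurality first-place counts: Chen 0, Fay 6, Hira 10, Eli 8 → Hira.
Borda totals: Chen 28, Fay 44, Hira 36, Eli 36 → Fay.
The two rules disagree: plurality picks Hira, Borda picks Fay.

No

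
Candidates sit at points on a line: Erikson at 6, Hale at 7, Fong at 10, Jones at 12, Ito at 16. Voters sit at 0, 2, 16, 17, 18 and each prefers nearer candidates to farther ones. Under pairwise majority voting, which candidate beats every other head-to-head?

With single-peaked preferences on a line, the Condorcet winner is the candidate closest to the median voter.
The median voter (position 16) is closest to Ito at 16.
Check: Ito vs Erikson — voters closer to Ito: 3 of 5.

Ito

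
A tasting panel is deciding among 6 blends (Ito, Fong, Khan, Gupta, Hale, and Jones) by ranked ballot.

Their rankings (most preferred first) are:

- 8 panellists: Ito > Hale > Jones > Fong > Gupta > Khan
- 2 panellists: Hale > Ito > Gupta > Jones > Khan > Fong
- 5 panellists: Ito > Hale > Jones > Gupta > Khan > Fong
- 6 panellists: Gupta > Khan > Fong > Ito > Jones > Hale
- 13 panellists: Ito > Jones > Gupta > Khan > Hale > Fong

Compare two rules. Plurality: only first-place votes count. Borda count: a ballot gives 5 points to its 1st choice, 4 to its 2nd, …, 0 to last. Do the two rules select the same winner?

Plurality first-place counts: Ito 26, Fong 0, Khan 0, Gupta 6, Hale 2, Jones 0 → Ito.
Borda totals: Ito 150, Fong 34, Khan 57, Gupta 93, Hale 75, Jones 101 → Ito.
The two rules agree on Ito.

Yes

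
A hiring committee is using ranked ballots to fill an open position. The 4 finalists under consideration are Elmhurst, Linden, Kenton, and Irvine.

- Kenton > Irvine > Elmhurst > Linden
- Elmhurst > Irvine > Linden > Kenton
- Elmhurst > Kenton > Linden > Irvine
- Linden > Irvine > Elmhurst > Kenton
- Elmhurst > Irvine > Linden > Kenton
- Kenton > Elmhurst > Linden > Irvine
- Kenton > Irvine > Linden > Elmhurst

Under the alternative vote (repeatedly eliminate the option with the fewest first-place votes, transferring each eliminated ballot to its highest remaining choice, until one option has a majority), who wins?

Elmhurst

Round 1: Elmhurst 3, Kenton 3, Linden 1, Irvine 0. Irvine has the fewest and is eliminated.
Round 2: Elmhurst 3, Kenton 3, Linden 1. Linden has the fewest and is eliminated.
Round 3: Elmhurst 4, Kenton 3. Elmhurst has a majority.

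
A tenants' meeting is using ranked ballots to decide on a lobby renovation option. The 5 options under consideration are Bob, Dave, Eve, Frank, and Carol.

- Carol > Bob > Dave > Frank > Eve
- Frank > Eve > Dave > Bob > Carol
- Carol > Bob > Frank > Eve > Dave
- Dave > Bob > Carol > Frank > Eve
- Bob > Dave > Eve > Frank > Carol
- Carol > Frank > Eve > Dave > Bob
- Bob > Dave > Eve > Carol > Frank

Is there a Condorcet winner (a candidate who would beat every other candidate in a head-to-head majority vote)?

Head-to-head results (7 voters total):
Bob vs Dave: Bob wins 4–3.
Bob vs Eve: Bob wins 5–2.
Bob vs Frank: Bob wins 5–2.
Bob vs Carol: Bob wins 4–3.
Dave vs Eve: Dave wins 4–3.
Dave vs Frank: Dave wins 4–3.
Dave vs Carol: Dave wins 4–3.
Eve vs Frank: Frank wins 5–2.
Eve vs Carol: Carol wins 4–3.
Frank vs Carol: Carol wins 5–2.
Bob beats each rival — Dave (4–3), Eve (5–2), Frank (5–2), Carol (4–3) — so Bob is the Condorcet winner.

Yes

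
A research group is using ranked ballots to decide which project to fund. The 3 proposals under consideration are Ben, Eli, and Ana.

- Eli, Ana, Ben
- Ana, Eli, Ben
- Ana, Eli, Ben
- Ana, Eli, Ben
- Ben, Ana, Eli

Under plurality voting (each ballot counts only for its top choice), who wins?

Ana

First-place vote totals:
  Ben: 1
  Eli: 1
  Ana: 3
Ana has the most first-place votes.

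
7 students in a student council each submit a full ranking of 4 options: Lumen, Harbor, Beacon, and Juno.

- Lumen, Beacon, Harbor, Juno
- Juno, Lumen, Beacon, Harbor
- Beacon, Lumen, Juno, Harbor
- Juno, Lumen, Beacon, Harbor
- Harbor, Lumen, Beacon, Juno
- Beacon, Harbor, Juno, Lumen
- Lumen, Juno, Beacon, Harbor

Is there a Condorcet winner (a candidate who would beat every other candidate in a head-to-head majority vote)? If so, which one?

Head-to-head results (7 voters total):
Lumen vs Harbor: Lumen wins 5–2.
Lumen vs Beacon: Lumen wins 5–2.
Lumen vs Juno: Lumen wins 4–3.
Harbor vs Beacon: Beacon wins 6–1.
Harbor vs Juno: Juno wins 4–3.
Beacon vs Juno: Beacon wins 4–3.
Lumen beats each rival — Harbor (5–2), Beacon (5–2), Juno (4–3) — so Lumen is the Condorcet winner.

Lumen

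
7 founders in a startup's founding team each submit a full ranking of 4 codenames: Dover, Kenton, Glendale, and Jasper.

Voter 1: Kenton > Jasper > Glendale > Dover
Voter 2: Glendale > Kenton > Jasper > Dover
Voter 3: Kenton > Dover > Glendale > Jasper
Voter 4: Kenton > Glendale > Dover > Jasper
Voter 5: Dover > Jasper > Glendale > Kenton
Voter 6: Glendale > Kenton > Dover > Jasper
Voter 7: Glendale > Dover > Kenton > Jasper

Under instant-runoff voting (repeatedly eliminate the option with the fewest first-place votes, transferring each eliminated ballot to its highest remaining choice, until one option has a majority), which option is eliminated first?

Jasper

Round 1: Kenton 3, Glendale 3, Dover 1, Jasper 0. Jasper has the fewest and is eliminated.
Round 2: Kenton 3, Glendale 3, Dover 1. Dover has the fewest and is eliminated.
Round 3: Glendale 4, Kenton 3. Glendale has a majority.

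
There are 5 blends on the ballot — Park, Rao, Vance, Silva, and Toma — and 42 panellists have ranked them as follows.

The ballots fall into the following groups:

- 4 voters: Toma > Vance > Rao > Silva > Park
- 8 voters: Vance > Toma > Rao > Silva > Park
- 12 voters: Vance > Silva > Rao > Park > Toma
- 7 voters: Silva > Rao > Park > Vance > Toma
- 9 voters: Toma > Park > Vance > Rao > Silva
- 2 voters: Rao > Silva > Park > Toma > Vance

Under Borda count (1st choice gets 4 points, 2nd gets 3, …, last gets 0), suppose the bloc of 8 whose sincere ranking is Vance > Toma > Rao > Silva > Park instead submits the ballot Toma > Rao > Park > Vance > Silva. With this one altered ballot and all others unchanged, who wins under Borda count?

Borda totals with the altered ballot: Park 73, Rao 94, Vance 93, Silva 74, Toma 86.
The switch changes the winner from Vance to Rao.

Rao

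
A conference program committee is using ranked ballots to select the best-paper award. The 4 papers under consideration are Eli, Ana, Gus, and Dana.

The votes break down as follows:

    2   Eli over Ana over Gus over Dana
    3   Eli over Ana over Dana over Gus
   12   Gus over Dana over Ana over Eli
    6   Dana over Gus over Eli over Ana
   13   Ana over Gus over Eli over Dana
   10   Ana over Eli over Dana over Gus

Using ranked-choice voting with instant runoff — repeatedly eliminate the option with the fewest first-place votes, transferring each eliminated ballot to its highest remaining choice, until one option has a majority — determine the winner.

Ana

Round 1: Ana 23, Gus 12, Dana 6, Eli 5. Eli has the fewest and is eliminated.
Round 2: Ana 28, Gus 12, Dana 6. Ana has a majority.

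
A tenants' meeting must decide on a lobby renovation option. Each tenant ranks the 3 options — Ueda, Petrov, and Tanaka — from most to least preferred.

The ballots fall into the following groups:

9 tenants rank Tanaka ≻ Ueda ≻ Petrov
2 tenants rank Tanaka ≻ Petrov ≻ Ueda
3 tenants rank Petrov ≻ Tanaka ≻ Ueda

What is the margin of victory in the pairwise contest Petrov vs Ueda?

Ballots ranking Petrov above Ueda: 2+3 = 5.
Ballots ranking Ueda above Petrov: 9.
Ueda wins 9–5, a margin of 4.

4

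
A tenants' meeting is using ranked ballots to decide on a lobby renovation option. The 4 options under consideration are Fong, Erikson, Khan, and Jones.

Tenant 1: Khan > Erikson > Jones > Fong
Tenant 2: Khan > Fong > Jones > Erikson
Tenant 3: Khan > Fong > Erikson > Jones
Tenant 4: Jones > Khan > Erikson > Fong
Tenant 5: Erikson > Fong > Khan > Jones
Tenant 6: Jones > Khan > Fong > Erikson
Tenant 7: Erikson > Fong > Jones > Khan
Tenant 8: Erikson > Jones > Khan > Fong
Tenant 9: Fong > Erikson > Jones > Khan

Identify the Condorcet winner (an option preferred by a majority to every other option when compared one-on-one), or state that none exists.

Head-to-head results (9 voters total):
Fong vs Erikson: Erikson wins 5–4.
Fong vs Khan: Khan wins 6–3.
Fong vs Jones: Fong wins 5–4.
Erikson vs Khan: Khan wins 5–4.
Erikson vs Jones: Erikson wins 6–3.
Khan vs Jones: Jones wins 5–4.
No candidate beats all others: Fong beats Jones beats Khan beats Fong, a majority cycle.

None — there is no Condorcet winner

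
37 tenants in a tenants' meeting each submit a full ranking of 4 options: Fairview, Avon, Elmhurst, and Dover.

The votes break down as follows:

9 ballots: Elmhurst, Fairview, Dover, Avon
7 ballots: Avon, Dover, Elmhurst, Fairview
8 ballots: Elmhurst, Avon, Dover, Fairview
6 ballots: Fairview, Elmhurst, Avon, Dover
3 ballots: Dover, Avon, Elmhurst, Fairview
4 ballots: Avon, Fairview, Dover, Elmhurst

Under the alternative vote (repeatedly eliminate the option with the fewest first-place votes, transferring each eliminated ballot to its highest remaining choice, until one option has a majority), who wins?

Round 1: Elmhurst 17, Avon 11, Fairview 6, Dover 3. Dover has the fewest and is eliminated.
Round 2: Elmhurst 17, Avon 14, Fairview 6. Fairview has the fewest and is eliminated.
Round 3: Elmhurst 23, Avon 14. Elmhurst has a majority.

Elmhurst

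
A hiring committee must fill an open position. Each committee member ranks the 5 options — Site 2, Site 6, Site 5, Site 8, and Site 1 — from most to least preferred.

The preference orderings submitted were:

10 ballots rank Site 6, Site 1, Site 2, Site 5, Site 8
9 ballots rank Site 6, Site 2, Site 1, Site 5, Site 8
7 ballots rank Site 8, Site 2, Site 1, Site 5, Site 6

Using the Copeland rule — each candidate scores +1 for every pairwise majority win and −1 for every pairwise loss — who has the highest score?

Pairwise results:
  Site 2 vs Site 6: Site 6 wins 19–7.
  Site 2 vs Site 5: Site 2 wins 26–0.
  Site 2 vs Site 8: Site 2 wins 19–7.
  Site 2 vs Site 1: Site 2 wins 16–10.
  Site 6 vs Site 5: Site 6 wins 19–7.
  Site 6 vs Site 8: Site 6 wins 19–7.
  Site 6 vs Site 1: Site 6 wins 19–7.
  Site 5 vs Site 8: Site 5 wins 19–7.
  Site 5 vs Site 1: Site 1 wins 26–0.
  Site 8 vs Site 1: Site 1 wins 19–7.
Copeland scores (wins − losses):
  Site 2: 3 − 1 = 2
  Site 6: 4 − 0 = 4
  Site 5: 1 − 3 = -2
  Site 8: 0 − 4 = -4
  Site 1: 2 − 2 = 0
Site 6 has the best Copeland score.

Site 6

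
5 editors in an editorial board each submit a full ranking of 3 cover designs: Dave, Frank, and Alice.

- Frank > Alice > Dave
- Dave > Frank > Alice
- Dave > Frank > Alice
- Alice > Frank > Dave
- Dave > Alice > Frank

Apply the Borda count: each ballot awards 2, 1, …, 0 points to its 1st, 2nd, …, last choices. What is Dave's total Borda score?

Borda scores:
  Dave: 0 + 2 + 2 + 0 + 2 = 6
  Frank: 2 + 1 + 1 + 1 + 0 = 5
  Alice: 1 + 0 + 0 + 2 + 1 = 4

6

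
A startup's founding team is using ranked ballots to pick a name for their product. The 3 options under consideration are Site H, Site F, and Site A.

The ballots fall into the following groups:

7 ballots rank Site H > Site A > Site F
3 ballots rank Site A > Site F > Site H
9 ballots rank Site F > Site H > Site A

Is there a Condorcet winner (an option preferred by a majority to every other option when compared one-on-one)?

No

Head-to-head results (19 voters total):
Site H vs Site F: Site F wins 12–7.
Site H vs Site A: Site H wins 16–3.
Site F vs Site A: Site A wins 10–9.
No candidate beats all others: Site H beats Site A beats Site F beats Site H, a majority cycle.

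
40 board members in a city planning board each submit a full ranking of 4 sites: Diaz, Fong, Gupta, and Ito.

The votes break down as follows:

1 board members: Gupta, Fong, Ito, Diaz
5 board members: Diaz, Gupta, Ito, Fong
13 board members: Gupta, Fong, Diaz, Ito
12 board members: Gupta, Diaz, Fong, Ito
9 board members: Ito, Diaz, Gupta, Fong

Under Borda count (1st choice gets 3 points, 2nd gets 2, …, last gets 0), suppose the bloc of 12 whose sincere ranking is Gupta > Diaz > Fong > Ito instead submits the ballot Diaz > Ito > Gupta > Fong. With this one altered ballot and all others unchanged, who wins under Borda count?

Borda totals with the altered ballot: Diaz 82, Fong 28, Gupta 73, Ito 57.
The switch changes the winner from Gupta to Diaz.

Diaz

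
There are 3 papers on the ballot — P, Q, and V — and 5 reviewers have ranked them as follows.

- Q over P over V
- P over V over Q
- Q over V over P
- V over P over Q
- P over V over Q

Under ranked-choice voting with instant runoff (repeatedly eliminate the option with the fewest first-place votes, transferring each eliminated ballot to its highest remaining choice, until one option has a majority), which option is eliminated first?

V

Round 1: P 2, Q 2, V 1. V has the fewest and is eliminated.
Round 2: P 3, Q 2. P has a majority.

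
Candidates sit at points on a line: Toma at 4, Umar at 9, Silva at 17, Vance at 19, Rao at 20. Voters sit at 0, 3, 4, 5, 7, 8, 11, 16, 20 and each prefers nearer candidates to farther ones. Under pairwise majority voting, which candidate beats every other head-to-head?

Umar

With single-peaked preferences on a line, the Condorcet winner is the candidate closest to the median voter.
The median voter (position 7) is closest to Umar at 9.
Check: Umar vs Silva — voters closer to Umar: 7 of 9.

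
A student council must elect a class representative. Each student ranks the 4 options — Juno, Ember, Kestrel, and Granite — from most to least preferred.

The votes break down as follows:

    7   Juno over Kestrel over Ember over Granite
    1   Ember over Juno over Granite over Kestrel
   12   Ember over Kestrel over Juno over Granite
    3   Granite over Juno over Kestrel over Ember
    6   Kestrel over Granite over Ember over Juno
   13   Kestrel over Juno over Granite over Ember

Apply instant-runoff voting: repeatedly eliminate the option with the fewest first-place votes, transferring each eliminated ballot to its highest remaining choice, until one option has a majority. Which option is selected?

Kestrel

Round 1: Kestrel 19, Ember 13, Juno 7, Granite 3. Granite has the fewest and is eliminated.
Round 2: Kestrel 19, Ember 13, Juno 10. Juno has the fewest and is eliminated.
Round 3: Kestrel 29, Ember 13. Kestrel has a majority.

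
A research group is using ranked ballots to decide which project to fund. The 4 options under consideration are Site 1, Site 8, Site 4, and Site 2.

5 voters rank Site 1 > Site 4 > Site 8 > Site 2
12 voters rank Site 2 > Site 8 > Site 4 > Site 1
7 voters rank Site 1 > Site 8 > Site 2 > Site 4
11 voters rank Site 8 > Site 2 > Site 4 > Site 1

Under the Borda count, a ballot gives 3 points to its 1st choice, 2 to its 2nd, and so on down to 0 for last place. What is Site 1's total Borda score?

Borda scores:
  Site 1: 5·3 + 12·0 + 7·3 + 11·0 = 36
  Site 8: 5·1 + 12·2 + 7·2 + 11·3 = 76
  Site 4: 5·2 + 12·1 + 7·0 + 11·1 = 33
  Site 2: 5·0 + 12·3 + 7·1 + 11·2 = 65

36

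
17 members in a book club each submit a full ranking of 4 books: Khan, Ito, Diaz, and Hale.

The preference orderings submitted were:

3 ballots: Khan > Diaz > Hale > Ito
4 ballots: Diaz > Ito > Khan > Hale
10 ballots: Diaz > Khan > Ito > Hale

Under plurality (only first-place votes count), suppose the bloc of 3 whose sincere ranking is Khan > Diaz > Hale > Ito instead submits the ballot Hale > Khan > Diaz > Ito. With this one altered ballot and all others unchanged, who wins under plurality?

First-place totals with the altered ballot: Khan 0, Ito 0, Diaz 14, Hale 3.
The winner is unchanged: still Diaz.

Diaz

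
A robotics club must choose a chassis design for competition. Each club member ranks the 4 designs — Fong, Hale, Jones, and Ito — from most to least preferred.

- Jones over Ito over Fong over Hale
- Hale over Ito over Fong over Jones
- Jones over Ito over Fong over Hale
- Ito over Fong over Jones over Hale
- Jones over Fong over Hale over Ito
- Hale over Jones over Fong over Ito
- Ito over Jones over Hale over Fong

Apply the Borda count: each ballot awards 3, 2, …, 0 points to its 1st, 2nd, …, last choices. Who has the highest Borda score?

Borda scores:
  Fong: 1 + 1 + 1 + 2 + 2 + 1 + 0 = 8
  Hale: 0 + 3 + 0 + 0 + 1 + 3 + 1 = 8
  Jones: 3 + 0 + 3 + 1 + 3 + 2 + 2 = 14
  Ito: 2 + 2 + 2 + 3 + 0 + 0 + 3 = 12
Jones has the highest total.

Jones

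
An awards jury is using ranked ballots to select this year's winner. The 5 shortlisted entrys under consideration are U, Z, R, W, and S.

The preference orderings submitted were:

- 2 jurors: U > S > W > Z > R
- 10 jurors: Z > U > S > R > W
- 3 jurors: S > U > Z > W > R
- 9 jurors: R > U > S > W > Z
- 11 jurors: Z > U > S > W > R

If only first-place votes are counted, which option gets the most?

Z

First-place vote totals:
  U: 2
  Z: 21
  R: 9
  W: 0
  S: 3
Z has the most first-place votes.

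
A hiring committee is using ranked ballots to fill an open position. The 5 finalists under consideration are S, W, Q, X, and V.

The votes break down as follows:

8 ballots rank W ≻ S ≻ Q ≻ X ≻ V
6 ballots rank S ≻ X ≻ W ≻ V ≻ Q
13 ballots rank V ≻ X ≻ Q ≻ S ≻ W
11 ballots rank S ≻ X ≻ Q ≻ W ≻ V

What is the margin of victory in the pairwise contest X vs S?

Ballots ranking X above S: 13.
Ballots ranking S above X: 8+6+11 = 25.
S wins 25–13, a margin of 12.

12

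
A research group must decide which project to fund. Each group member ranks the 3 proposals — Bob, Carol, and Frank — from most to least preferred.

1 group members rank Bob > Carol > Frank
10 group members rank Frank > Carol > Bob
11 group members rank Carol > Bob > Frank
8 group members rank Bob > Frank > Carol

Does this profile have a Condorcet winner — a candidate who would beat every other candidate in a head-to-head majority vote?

Head-to-head results (30 voters total):
Bob vs Carol: Carol wins 21–9.
Bob vs Frank: Bob wins 20–10.
Carol vs Frank: Frank wins 18–12.
No candidate beats all others: Bob beats Frank beats Carol beats Bob, a majority cycle.

No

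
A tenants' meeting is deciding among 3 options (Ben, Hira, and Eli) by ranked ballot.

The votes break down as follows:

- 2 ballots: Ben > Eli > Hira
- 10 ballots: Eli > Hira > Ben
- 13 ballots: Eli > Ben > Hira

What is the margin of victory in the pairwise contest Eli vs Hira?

Ballots ranking Eli above Hira: 2+10+13 = 25.
Ballots ranking Hira above Eli: 0.
Eli wins 25–0, a margin of 25.

25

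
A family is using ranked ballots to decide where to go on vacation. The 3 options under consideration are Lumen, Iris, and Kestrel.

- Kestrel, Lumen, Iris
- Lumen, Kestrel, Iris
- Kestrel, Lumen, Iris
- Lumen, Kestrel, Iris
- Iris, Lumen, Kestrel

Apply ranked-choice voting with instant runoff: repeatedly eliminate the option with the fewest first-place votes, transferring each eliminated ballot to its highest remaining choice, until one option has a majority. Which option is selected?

Lumen

Round 1: Lumen 2, Kestrel 2, Iris 1. Iris has the fewest and is eliminated.
Round 2: Lumen 3, Kestrel 2. Lumen has a majority.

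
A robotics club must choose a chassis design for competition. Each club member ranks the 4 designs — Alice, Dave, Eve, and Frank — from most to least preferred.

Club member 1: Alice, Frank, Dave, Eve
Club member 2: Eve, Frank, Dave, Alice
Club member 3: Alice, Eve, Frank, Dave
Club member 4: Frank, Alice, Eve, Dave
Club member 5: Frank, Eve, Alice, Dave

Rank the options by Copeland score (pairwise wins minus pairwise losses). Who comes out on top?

Frank

Pairwise results:
  Alice vs Dave: Alice wins 4–1.
  Alice vs Eve: Alice wins 3–2.
  Alice vs Frank: Frank wins 3–2.
  Dave vs Eve: Eve wins 4–1.
  Dave vs Frank: Frank wins 5–0.
  Eve vs Frank: Frank wins 3–2.
Copeland scores (wins − losses):
  Alice: 2 − 1 = 1
  Dave: 0 − 3 = -3
  Eve: 1 − 2 = -1
  Frank: 3 − 0 = 3
Frank has the best Copeland score.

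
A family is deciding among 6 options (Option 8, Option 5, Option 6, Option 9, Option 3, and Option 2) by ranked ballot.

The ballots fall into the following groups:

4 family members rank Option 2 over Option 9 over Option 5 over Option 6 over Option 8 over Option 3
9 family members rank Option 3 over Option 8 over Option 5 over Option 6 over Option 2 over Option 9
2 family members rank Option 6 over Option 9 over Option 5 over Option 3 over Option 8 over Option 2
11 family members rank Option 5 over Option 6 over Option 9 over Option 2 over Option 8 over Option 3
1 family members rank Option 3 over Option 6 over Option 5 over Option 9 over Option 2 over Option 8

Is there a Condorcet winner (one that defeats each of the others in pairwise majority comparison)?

Yes

Head-to-head results (27 voters total):
Option 8 vs Option 5: Option 5 wins 18–9.
Option 8 vs Option 6: Option 6 wins 18–9.
Option 8 vs Option 9: Option 9 wins 18–9.
Option 8 vs Option 3: Option 8 wins 15–12.
Option 8 vs Option 2: Option 2 wins 16–11.
Option 5 vs Option 6: Option 5 wins 24–3.
Option 5 vs Option 9: Option 5 wins 21–6.
Option 5 vs Option 3: Option 5 wins 17–10.
Option 5 vs Option 2: Option 5 wins 23–4.
Option 6 vs Option 9: Option 6 wins 23–4.
Option 6 vs Option 3: Option 6 wins 17–10.
Option 6 vs Option 2: Option 6 wins 23–4.
Option 9 vs Option 3: Option 9 wins 17–10.
Option 9 vs Option 2: Option 9 wins 14–13.
Option 3 vs Option 2: Option 2 wins 15–12.
Option 5 beats each rival — Option 8 (18–9), Option 6 (24–3), Option 9 (21–6), Option 3 (17–10), Option 2 (23–4) — so Option 5 is the Condorcet winner.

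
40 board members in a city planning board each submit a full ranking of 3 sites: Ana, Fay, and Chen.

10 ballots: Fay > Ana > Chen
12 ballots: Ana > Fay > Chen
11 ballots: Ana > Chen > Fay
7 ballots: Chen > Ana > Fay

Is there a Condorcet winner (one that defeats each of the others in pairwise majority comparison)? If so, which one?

Ana

Head-to-head results (40 voters total):
Ana vs Fay: Ana wins 30–10.
Ana vs Chen: Ana wins 33–7.
Fay vs Chen: Fay wins 22–18.
Ana beats each rival — Fay (30–10), Chen (33–7) — so Ana is the Condorcet winner.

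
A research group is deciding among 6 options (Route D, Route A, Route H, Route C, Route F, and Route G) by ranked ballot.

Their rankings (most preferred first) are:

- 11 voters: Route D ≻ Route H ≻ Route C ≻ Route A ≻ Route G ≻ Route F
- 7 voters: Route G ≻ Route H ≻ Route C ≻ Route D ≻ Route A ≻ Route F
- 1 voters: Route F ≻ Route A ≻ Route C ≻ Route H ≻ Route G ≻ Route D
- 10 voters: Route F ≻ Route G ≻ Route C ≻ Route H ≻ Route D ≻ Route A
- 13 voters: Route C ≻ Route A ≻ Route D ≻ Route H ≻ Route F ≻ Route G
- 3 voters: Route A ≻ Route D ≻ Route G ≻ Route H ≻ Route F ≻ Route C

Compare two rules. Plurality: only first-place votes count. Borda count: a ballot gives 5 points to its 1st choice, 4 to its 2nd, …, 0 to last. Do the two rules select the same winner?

Yes

Plurality first-place counts: Route D 11, Route A 3, Route H 0, Route C 13, Route F 11, Route G 7 → Route C.
Borda totals: Route D 130, Route A 100, Route H 126, Route C 152, Route F 71, Route G 96 → Route C.
The two rules agree on Route C.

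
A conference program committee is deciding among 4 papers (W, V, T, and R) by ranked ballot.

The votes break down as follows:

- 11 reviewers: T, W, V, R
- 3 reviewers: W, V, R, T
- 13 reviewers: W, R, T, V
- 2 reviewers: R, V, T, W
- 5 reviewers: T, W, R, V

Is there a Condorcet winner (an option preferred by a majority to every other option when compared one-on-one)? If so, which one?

No Condorcet winner

Head-to-head results (34 voters total):
W vs V: W wins 32–2.
W vs T: T wins 18–16.
W vs R: W wins 32–2.
V vs T: T wins 29–5.
V vs R: R wins 20–14.
T vs R: R wins 18–16.
No candidate beats all others: W beats R beats T beats W, a majority cycle.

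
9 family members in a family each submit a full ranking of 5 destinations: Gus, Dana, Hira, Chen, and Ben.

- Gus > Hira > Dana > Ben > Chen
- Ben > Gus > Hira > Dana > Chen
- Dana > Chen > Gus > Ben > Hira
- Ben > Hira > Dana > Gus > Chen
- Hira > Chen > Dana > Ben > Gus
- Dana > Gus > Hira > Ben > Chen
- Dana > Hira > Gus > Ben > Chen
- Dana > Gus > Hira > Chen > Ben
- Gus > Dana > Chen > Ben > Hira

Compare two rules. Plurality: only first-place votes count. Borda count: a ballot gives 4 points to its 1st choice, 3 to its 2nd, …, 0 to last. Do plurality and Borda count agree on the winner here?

Yes

Plurality first-place counts: Gus 2, Dana 4, Hira 1, Chen 0, Ben 2 → Dana.
Borda totals: Gus 22, Dana 26, Hira 19, Chen 9, Ben 14 → Dana.
The two rules agree on Dana.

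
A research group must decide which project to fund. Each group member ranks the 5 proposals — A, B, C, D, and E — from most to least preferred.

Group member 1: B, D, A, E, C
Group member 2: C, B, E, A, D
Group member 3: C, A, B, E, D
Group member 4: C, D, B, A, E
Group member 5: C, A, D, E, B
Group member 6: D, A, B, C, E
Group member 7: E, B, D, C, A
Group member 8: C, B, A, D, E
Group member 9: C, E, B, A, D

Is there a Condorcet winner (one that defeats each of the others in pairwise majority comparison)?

Yes

Head-to-head results (9 voters total):
A vs B: B wins 6–3.
A vs C: C wins 7–2.
A vs D: A wins 5–4.
A vs E: A wins 6–3.
B vs C: C wins 6–3.
B vs D: B wins 6–3.
B vs E: B wins 6–3.
C vs D: C wins 6–3.
C vs E: C wins 7–2.
D vs E: D wins 5–4.
C beats each rival — A (7–2), B (6–3), D (6–3), E (7–2) — so C is the Condorcet winner.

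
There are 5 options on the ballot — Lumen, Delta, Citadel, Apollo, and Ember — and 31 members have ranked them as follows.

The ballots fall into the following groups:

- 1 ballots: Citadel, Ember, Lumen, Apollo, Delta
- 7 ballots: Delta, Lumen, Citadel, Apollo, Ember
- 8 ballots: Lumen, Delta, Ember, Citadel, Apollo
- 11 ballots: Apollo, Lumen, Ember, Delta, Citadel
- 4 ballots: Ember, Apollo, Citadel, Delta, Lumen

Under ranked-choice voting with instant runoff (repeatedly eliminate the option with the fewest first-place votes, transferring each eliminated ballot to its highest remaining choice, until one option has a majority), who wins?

Round 1: Apollo 11, Lumen 8, Delta 7, Ember 4, Citadel 1. Citadel has the fewest and is eliminated.
Round 2: Apollo 11, Lumen 8, Delta 7, Ember 5. Ember has the fewest and is eliminated.
Round 3: Apollo 15, Lumen 9, Delta 7. Delta has the fewest and is eliminated.
Round 4: Lumen 16, Apollo 15. Lumen has a majority.

Lumen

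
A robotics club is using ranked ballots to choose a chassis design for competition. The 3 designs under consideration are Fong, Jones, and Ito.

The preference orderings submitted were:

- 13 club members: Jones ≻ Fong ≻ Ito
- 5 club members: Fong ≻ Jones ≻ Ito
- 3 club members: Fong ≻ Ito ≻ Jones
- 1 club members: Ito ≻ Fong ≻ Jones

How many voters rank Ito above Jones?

4

Ballots ranking Ito above Jones: 3+1 = 4.
Ballots ranking Jones above Ito: 13+5 = 18.
So 4 of 22 voters prefer Ito to Jones.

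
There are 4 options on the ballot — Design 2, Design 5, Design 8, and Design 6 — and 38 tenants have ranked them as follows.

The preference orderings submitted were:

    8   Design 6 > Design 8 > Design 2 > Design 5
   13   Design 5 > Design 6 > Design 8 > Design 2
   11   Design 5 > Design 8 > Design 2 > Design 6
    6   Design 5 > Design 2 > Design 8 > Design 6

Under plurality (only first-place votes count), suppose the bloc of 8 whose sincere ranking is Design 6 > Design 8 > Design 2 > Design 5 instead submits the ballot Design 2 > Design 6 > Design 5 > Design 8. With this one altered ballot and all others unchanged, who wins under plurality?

First-place totals with the altered ballot: Design 2 8, Design 5 30, Design 8 0, Design 6 0.
The winner is unchanged: still Design 5.

Design 5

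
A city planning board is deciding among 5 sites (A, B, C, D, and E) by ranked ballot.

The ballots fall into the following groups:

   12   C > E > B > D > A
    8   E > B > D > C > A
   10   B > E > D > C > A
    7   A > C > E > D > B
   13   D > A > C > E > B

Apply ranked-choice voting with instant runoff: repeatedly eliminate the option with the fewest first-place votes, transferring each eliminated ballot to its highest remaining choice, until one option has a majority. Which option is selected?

Round 1: D 13, C 12, B 10, E 8, A 7. A has the fewest and is eliminated.
Round 2: C 19, D 13, B 10, E 8. E has the fewest and is eliminated.
Round 3: C 19, B 18, D 13. D has the fewest and is eliminated.
Round 4: C 32, B 18. C has a majority.

C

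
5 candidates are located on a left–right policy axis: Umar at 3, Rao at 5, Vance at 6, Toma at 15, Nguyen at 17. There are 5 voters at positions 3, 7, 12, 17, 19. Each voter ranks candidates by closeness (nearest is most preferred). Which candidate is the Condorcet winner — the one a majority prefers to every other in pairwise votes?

Toma

With single-peaked preferences on a line, the Condorcet winner is the candidate closest to the median voter.
The median voter (position 12) is closest to Toma at 15.
Check: Toma vs Rao — voters closer to Toma: 3 of 5.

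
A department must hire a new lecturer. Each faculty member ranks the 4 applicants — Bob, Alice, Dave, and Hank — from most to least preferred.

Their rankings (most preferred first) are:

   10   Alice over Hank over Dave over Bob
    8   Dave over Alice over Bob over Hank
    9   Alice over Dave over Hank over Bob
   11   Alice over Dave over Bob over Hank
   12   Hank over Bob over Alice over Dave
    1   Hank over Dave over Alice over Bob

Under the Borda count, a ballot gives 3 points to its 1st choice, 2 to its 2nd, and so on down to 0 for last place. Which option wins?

Borda scores:
  Bob: 10·0 + 8·1 + 9·0 + 11·1 + 12·2 + 0 = 43
  Alice: 10·3 + 8·2 + 9·3 + 11·3 + 12·1 + 1 = 119
  Dave: 10·1 + 8·3 + 9·2 + 11·2 + 12·0 + 2 = 76
  Hank: 10·2 + 8·0 + 9·1 + 11·0 + 12·3 + 3 = 68
Alice has the highest total.

Alice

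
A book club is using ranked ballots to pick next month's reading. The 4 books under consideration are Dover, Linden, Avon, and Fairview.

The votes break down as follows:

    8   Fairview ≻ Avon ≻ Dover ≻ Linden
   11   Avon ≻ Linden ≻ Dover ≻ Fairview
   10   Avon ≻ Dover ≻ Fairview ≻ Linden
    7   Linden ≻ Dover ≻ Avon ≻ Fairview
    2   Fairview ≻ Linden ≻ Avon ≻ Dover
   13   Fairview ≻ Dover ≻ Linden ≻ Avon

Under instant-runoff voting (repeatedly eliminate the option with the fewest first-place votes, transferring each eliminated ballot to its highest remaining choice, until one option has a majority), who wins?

Round 1: Fairview 23, Avon 21, Linden 7, Dover 0. Dover has the fewest and is eliminated.
Round 2: Fairview 23, Avon 21, Linden 7. Linden has the fewest and is eliminated.
Round 3: Avon 28, Fairview 23. Avon has a majority.

Avon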